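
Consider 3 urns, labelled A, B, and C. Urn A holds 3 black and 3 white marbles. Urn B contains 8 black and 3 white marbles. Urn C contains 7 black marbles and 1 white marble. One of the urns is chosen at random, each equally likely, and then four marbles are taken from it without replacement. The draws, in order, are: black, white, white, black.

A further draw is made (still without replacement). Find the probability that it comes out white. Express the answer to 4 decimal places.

0.3936

Under each hypothesis, the probability of the observed sequence is: P(data | urn A) = (3/6)(3/5)(2/4)(2/3) = 1/10; P(data | urn B) = (8/11)(3/10)(2/9)(7/8) = 7/165; P(data | urn C) = (7/8)(1/7)(0/6) = 0.
The prior-weighted likelihoods are 1/3 · 1/10 = 1/30, 1/3 · 7/165 = 7/495, 1/3 · 0 = 0; with total 47/990.
Normalising, the posterior is P(urn A | data) = 33/47, P(urn B | data) = 14/47, P(urn C | data) = 0.
So P(white next | data) = Σ P(white next | H) P(H | data) = (1/2)(33/47) + (1/7)(14/47) = 37/94.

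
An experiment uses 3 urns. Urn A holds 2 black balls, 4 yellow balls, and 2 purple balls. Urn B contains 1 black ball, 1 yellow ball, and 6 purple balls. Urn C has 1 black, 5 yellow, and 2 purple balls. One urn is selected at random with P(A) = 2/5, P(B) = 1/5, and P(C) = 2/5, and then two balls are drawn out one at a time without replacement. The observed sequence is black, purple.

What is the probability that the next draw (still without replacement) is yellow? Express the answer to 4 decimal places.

Compute the likelihood of the observed sequence for each case: P(data | urn A) = (2/8)(2/7) = 1/14; P(data | urn B) = (1/8)(6/7) = 3/28; P(data | urn C) = (1/8)(2/7) = 1/28.
Weighting by the prior gives 2/5 · 1/14 = 1/35, 1/5 · 3/28 = 3/140, 2/5 · 1/28 = 1/70; with total 9/140.
The posterior is then P(urn A | data) = 4/9, P(urn B | data) = 1/3, P(urn C | data) = 2/9.
Averaging over the posterior, P(yellow next | data) = (2/3)(4/9) + (1/6)(1/3) + (5/6)(2/9) = 29/54.

0.5370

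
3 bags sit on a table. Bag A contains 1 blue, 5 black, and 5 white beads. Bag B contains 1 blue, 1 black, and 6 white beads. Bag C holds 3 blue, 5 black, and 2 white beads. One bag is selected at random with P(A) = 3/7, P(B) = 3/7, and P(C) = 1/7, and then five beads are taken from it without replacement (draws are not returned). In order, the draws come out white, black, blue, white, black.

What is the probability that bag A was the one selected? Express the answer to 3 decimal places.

0.845

Under each hypothesis, the probability of the observed sequence is: P(data | bag A) = (5/11)(5/10)(1/9)(4/8)(4/7) = 0.007215; P(data | bag B) = (6/8)(1/7)(1/6)(5/5)(0/4) = 0; P(data | bag C) = (2/10)(5/9)(3/8)(1/7)(4/6) = 0.0039683.
The prior-weighted likelihoods are 3/7 · 0.007215 = 0.0030921, 3/7 · 0 = 0, 1/7 · 0.0039683 = 0.00056689; with total 0.003659.
By Bayes' rule, P(bag A | data) = (0.0030921) / (0.003659) = 0.84507.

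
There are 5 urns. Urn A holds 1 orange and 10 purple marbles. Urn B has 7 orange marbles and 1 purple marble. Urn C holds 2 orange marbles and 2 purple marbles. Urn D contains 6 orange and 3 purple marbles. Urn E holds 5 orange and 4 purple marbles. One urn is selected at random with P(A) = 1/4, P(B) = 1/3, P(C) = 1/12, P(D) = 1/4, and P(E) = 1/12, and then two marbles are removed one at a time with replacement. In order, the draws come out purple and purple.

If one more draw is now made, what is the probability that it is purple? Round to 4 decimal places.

The likelihood of the observed sequence under each hypothesis: P(data | urn A) = (10/11)(10/11) = 0.82645; P(data | urn B) = (1/8)(1/8) = 0.015625; P(data | urn C) = (2/4)(2/4) = 0.25; P(data | urn D) = (3/9)(3/9) = 0.11111; P(data | urn E) = (4/9)(4/9) = 0.19753.
The prior-weighted likelihoods are 1/4 · 0.82645 = 0.20661, 1/3 · 0.015625 = 0.0052083, 1/12 · 0.25 = 0.020833, 1/4 · 0.11111 = 0.027778, 1/12 · 0.19753 = 0.016461; summing to 0.27689.
The posterior is then P(urn A | data) = 0.74618, P(urn B | data) = 0.01881, P(urn C | data) = 0.07524, P(urn D | data) = 0.10032, P(urn E | data) = 0.059449.
So P(purple next | data) = Σ P(purple next | H) P(H | data) = (10/11)(0.74618) + (1/8)(0.01881) + (1/2)(0.07524) + (1/3)(0.10032) + (4/9)(0.059449) = 0.77818.

0.7782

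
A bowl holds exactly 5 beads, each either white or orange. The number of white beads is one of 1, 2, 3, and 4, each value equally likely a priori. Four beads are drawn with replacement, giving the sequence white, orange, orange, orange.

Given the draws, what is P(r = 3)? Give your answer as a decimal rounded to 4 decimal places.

The likelihood of the observed sequence under each hypothesis: P(data | r = 1) = (1/5)(4/5)(4/5)(4/5) = 0.1024; P(data | r = 2) = (2/5)(3/5)(3/5)(3/5) = 0.0864; P(data | r = 3) = (3/5)(2/5)(2/5)(2/5) = 0.0384; P(data | r = 4) = (4/5)(1/5)(1/5)(1/5) = 0.0064.
Multiplying each by its prior: 1/4 · 0.1024 = 0.0256, 1/4 · 0.0864 = 0.0216, 1/4 · 0.0384 = 0.0096, 1/4 · 0.0064 = 0.0016; these sum to 0.0584.
By Bayes' rule, P(r = 3 | data) = (0.0096) / (0.0584) = 0.16438.

0.1644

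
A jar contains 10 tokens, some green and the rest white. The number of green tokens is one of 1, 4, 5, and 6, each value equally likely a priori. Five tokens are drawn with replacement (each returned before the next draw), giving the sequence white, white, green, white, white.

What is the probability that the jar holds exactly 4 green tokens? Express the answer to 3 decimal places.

0.316

Compute the likelihood of the observed sequence for each case: P(data | r = 1) = (9/10)(9/10)(1/10)(9/10)(9/10) = 0.06561; P(data | r = 4) = (6/10)(6/10)(4/10)(6/10)(6/10) = 0.05184; P(data | r = 5) = (5/10)(5/10)(5/10)(5/10)(5/10) = 0.03125; P(data | r = 6) = (4/10)(4/10)(6/10)(4/10)(4/10) = 0.01536.
Weighting by the prior gives 1/4 · 0.06561 = 0.016403, 1/4 · 0.05184 = 0.01296, 1/4 · 0.03125 = 0.0078125, 1/4 · 0.01536 = 0.00384; these sum to 0.041015.
So P(r = 4 | data) = (0.01296) / (0.041015) = 0.31598.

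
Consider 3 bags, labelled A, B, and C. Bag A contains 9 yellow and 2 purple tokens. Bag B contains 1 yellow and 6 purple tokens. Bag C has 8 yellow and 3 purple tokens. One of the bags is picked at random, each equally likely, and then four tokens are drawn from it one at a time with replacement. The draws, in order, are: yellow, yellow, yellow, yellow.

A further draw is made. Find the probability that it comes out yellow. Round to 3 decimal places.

Compute the likelihood of the observed sequence for each case: P(data | bag A) = (9/11)(9/11)(9/11)(9/11) = 0.44813; P(data | bag B) = (1/7)(1/7)(1/7)(1/7) = 0.00041649; P(data | bag C) = (8/11)(8/11)(8/11)(8/11) = 0.27976.
Weighting by the prior gives 1/3 · 0.44813 = 0.14938, 1/3 · 0.00041649 = 0.00013883, 1/3 · 0.27976 = 0.093254; with total 0.24277.
Normalising, the posterior is P(bag A | data) = 0.6153, P(bag B | data) = 0.00057187, P(bag C | data) = 0.38413.
Averaging over the posterior, P(yellow next | data) = (9/11)(0.6153) + (1/7)(0.00057187) + (8/11)(0.38413) = 0.78287.

0.783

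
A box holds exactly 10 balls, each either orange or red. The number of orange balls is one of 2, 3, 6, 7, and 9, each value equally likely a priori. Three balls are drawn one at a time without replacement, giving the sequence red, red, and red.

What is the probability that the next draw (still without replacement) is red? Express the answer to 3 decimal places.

Compute the likelihood of the observed sequence for each case: P(data | r = 2) = (8/10)(7/9)(6/8) = 7/15; P(data | r = 3) = (7/10)(6/9)(5/8) = 7/24; P(data | r = 6) = (4/10)(3/9)(2/8) = 1/30; P(data | r = 7) = (3/10)(2/9)(1/8) = 1/120; P(data | r = 9) = (1/10)(0/9) = 0.
The prior-weighted likelihoods are 1/5 · 7/15 = 7/75, 1/5 · 7/24 = 7/120, 1/5 · 1/30 = 1/150, 1/5 · 1/120 = 1/600, 1/5 · 0 = 0; summing to 4/25.
Normalising, the posterior is P(r = 2 | data) = 7/12, P(r = 3 | data) = 35/96, P(r = 6 | data) = 1/24, P(r = 7 | data) = 1/96, P(r = 9 | data) = 0.
The predictive probability is P(red next | data) = (5/7)(7/12) + (4/7)(35/96) + (1/7)(1/24) + (0)(1/96) = 53/84.

0.631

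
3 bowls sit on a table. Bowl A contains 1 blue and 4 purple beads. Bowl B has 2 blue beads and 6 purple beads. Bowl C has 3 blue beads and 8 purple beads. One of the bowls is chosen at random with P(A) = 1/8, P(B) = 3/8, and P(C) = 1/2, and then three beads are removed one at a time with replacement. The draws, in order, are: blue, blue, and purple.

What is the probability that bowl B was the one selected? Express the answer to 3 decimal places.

0.362

The likelihood of the observed sequence under each hypothesis: P(data | bowl A) = (1/5)(1/5)(4/5) = 0.032; P(data | bowl B) = (2/8)(2/8)(6/8) = 0.046875; P(data | bowl C) = (3/11)(3/11)(8/11) = 0.054095.
The prior-weighted likelihoods are 1/8 · 0.032 = 0.004, 3/8 · 0.046875 = 0.017578, 1/2 · 0.054095 = 0.027047; with total 0.048625.
By Bayes' rule, P(bowl B | data) = (0.017578) / (0.048625) = 0.3615.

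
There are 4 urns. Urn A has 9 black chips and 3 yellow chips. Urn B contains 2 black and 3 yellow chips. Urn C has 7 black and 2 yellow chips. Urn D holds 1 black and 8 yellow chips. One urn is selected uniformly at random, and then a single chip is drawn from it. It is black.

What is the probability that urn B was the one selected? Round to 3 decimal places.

For each hypothesis, P(data | H) works out to: P(data | urn A) = (9/12) = 3/4; P(data | urn B) = (2/5) = 2/5; P(data | urn C) = (7/9) = 7/9; P(data | urn D) = (1/9) = 1/9.
Multiplying each by its prior: 1/4 · 3/4 = 3/16, 1/4 · 2/5 = 1/10, 1/4 · 7/9 = 7/36, 1/4 · 1/9 = 1/36; with total 367/720.
So P(urn B | data) = (1/10) / (367/720) = 72/367.

0.196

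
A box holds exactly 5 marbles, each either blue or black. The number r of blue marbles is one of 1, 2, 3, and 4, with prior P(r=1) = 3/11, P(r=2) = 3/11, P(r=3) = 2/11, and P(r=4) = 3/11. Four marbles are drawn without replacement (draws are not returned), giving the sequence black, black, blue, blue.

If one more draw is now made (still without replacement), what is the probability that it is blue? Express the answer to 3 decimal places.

0.400

Compute the likelihood of the observed sequence for each case: P(data | r = 1) = (4/5)(3/4)(1/3)(0/2) = 0; P(data | r = 2) = (3/5)(2/4)(2/3)(1/2) = 1/10; P(data | r = 3) = (2/5)(1/4)(3/3)(2/2) = 1/10; P(data | r = 4) = (1/5)(0/4) = 0.
Weighting by the prior gives 3/11 · 0 = 0, 3/11 · 1/10 = 3/110, 2/11 · 1/10 = 1/55, 3/11 · 0 = 0; with total 1/22.
Dividing through by the total gives posterior P(r = 1 | data) = 0, P(r = 2 | data) = 3/5, P(r = 3 | data) = 2/5, P(r = 4 | data) = 0.
The predictive probability is P(blue next | data) = (0)(3/5) + (1)(2/5) = 2/5.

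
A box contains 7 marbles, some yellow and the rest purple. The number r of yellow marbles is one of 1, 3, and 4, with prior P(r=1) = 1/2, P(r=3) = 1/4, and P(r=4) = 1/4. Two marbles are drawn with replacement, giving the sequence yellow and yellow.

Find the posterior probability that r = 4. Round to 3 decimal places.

0.593

Compute the likelihood of the observed sequence for each case: P(data | r = 1) = (1/7)(1/7) = 1/49; P(data | r = 3) = (3/7)(3/7) = 9/49; P(data | r = 4) = (4/7)(4/7) = 16/49.
Weighting by the prior gives 1/2 · 1/49 = 1/98, 1/4 · 9/49 = 9/196, 1/4 · 16/49 = 4/49; summing to 27/196.
By Bayes' rule, P(r = 4 | data) = (4/49) / (27/196) = 16/27.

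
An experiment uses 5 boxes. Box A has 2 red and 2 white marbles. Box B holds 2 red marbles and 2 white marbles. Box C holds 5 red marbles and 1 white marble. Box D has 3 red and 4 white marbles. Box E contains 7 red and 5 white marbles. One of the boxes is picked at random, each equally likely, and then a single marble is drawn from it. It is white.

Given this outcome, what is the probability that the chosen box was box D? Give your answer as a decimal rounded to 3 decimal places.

0.265

The likelihood of this draw under each hypothesis: P(data | box A) = (2/4) = 1/2; P(data | box B) = (2/4) = 1/2; P(data | box C) = (1/6) = 1/6; P(data | box D) = (4/7) = 4/7; P(data | box E) = (5/12) = 5/12.
Weighting by the prior gives 1/5 · 1/2 = 1/10, 1/5 · 1/2 = 1/10, 1/5 · 1/6 = 1/30, 1/5 · 4/7 = 4/35, 1/5 · 5/12 = 1/12; these sum to 181/420.
So P(box D | data) = (4/35) / (181/420) = 48/181.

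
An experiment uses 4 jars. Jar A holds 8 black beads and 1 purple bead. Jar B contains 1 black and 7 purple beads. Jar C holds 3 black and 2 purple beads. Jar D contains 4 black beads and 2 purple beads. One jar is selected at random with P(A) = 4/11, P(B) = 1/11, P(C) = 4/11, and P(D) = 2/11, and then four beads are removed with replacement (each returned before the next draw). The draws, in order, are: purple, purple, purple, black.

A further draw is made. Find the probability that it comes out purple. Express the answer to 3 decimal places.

For each hypothesis, P(data | H) works out to: P(data | jar A) = (1/9)(1/9)(1/9)(8/9) = 0.0012193; P(data | jar B) = (7/8)(7/8)(7/8)(1/8) = 0.08374; P(data | jar C) = (2/5)(2/5)(2/5)(3/5) = 0.0384; P(data | jar D) = (2/6)(2/6)(2/6)(4/6) = 0.024691.
Multiplying each by its prior: 4/11 · 0.0012193 = 0.00044339, 1/11 · 0.08374 = 0.0076127, 4/11 · 0.0384 = 0.013964, 2/11 · 0.024691 = 0.0044893; with total 0.026509.
Normalising, the posterior is P(jar A | data) = 0.016726, P(jar B | data) = 0.28717, P(jar C | data) = 0.52675, P(jar D | data) = 0.16935.
So P(purple next | data) = Σ P(purple next | H) P(H | data) = (1/9)(0.016726) + (7/8)(0.28717) + (2/5)(0.52675) + (1/3)(0.16935) = 0.52029.

0.520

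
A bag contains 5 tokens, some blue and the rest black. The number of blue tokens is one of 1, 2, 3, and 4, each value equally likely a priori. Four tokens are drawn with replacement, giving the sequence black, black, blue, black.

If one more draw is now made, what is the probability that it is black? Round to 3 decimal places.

0.644

The likelihood of the observed sequence under each hypothesis: P(data | r = 1) = (4/5)(4/5)(1/5)(4/5) = 0.1024; P(data | r = 2) = (3/5)(3/5)(2/5)(3/5) = 0.0864; P(data | r = 3) = (2/5)(2/5)(3/5)(2/5) = 0.0384; P(data | r = 4) = (1/5)(1/5)(4/5)(1/5) = 0.0064.
Weighting by the prior gives 1/4 · 0.1024 = 0.0256, 1/4 · 0.0864 = 0.0216, 1/4 · 0.0384 = 0.0096, 1/4 · 0.0064 = 0.0016; these sum to 0.0584.
The posterior is then P(r = 1 | data) = 0.43836, P(r = 2 | data) = 0.36986, P(r = 3 | data) = 0.16438, P(r = 4 | data) = 0.027397.
So P(black next | data) = Σ P(black next | H) P(H | data) = (4/5)(0.43836) + (3/5)(0.36986) + (2/5)(0.16438) + (1/5)(0.027397) = 0.64384.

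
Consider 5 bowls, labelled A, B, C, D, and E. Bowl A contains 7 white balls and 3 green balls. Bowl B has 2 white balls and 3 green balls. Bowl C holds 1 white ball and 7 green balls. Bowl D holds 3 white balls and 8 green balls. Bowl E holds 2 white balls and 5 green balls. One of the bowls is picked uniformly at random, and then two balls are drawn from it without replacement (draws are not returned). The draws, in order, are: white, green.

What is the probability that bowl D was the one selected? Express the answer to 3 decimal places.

For each hypothesis, P(data | H) works out to: P(data | bowl A) = (7/10)(3/9) = 0.23333; P(data | bowl B) = (2/5)(3/4) = 0.3; P(data | bowl C) = (1/8)(7/7) = 0.125; P(data | bowl D) = (3/11)(8/10) = 0.21818; P(data | bowl E) = (2/7)(5/6) = 0.2381.
Multiplying each by its prior: 1/5 · 0.23333 = 0.046667, 1/5 · 0.3 = 0.06, 1/5 · 0.125 = 0.025, 1/5 · 0.21818 = 0.043636, 1/5 · 0.2381 = 0.047619; with total 0.22292.
By Bayes' rule, P(bowl D | data) = (0.043636) / (0.22292) = 0.19575.

0.196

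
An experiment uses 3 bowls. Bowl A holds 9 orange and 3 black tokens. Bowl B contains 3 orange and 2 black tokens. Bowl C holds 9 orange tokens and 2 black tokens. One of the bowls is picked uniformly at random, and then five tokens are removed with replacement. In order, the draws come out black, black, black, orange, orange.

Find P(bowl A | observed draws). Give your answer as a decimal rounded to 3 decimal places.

0.245

Compute the likelihood of the observed sequence for each case: P(data | bowl A) = (3/12)(3/12)(3/12)(9/12)(9/12) = 0.0087891; P(data | bowl B) = (2/5)(2/5)(2/5)(3/5)(3/5) = 0.02304; P(data | bowl C) = (2/11)(2/11)(2/11)(9/11)(9/11) = 0.0040236.
The prior-weighted likelihoods are 1/3 · 0.0087891 = 0.0029297, 1/3 · 0.02304 = 0.00768, 1/3 · 0.0040236 = 0.0013412; with total 0.011951.
By Bayes' rule, P(bowl A | data) = (0.0029297) / (0.011951) = 0.24514.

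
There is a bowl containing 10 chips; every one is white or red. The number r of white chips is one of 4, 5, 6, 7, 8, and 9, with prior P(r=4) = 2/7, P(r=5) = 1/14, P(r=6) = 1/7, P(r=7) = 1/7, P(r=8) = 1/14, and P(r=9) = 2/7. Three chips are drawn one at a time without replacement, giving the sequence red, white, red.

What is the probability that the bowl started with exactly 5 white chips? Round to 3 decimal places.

Compute the likelihood of the observed sequence for each case: P(data | r = 4) = (6/10)(4/9)(5/8) = 0.16667; P(data | r = 5) = (5/10)(5/9)(4/8) = 0.13889; P(data | r = 6) = (4/10)(6/9)(3/8) = 0.1; P(data | r = 7) = (3/10)(7/9)(2/8) = 0.058333; P(data | r = 8) = (2/10)(8/9)(1/8) = 0.022222; P(data | r = 9) = (1/10)(9/9)(0/8) = 0.
Weighting by the prior gives 2/7 · 0.16667 = 0.047619, 1/14 · 0.13889 = 0.0099206, 1/7 · 0.1 = 0.014286, 1/7 · 0.058333 = 0.0083333, 1/14 · 0.022222 = 0.0015873, 2/7 · 0 = 0; these sum to 0.081746.
Hence P(r = 5 | data) = (0.0099206) / (0.081746) = 0.12136.

0.121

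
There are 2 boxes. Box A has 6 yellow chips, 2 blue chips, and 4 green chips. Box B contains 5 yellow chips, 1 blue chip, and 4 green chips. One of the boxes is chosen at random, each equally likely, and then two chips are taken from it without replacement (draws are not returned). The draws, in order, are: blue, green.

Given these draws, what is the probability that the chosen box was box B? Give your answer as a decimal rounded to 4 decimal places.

0.4231

The likelihood of the observed sequence under each hypothesis: P(data | box A) = (2/12)(4/11) = 2/33; P(data | box B) = (1/10)(4/9) = 2/45.
The prior-weighted likelihoods are 1/2 · 2/33 = 1/33, 1/2 · 2/45 = 1/45; with total 26/495.
By Bayes' rule, P(box B | data) = (1/45) / (26/495) = 11/26.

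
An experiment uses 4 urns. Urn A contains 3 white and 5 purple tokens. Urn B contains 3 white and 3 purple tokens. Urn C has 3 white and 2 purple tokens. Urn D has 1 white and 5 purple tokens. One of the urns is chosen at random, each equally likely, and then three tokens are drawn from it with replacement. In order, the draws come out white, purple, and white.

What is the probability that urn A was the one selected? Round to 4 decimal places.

Compute the likelihood of the observed sequence for each case: P(data | urn A) = (3/8)(5/8)(3/8) = 0.087891; P(data | urn B) = (3/6)(3/6)(3/6) = 0.125; P(data | urn C) = (3/5)(2/5)(3/5) = 0.144; P(data | urn D) = (1/6)(5/6)(1/6) = 0.023148.
Multiplying each by its prior: 1/4 · 0.087891 = 0.021973, 1/4 · 0.125 = 0.03125, 1/4 · 0.144 = 0.036, 1/4 · 0.023148 = 0.005787; with total 0.09501.
Therefore the posterior P(urn A | data) = (0.021973) / (0.09501) = 0.23127.

0.2313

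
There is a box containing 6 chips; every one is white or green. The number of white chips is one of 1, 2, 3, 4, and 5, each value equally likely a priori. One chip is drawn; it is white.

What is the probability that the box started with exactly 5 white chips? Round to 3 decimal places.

0.333

Under each hypothesis, the probability of this draw is: P(data | r = 1) = (1/6) = 1/6; P(data | r = 2) = (2/6) = 1/3; P(data | r = 3) = (3/6) = 1/2; P(data | r = 4) = (4/6) = 2/3; P(data | r = 5) = (5/6) = 5/6.
Multiplying each by its prior: 1/5 · 1/6 = 1/30, 1/5 · 1/3 = 1/15, 1/5 · 1/2 = 1/10, 1/5 · 2/3 = 2/15, 1/5 · 5/6 = 1/6; with total 1/2.
Hence P(r = 5 | data) = (1/6) / (1/2) = 1/3.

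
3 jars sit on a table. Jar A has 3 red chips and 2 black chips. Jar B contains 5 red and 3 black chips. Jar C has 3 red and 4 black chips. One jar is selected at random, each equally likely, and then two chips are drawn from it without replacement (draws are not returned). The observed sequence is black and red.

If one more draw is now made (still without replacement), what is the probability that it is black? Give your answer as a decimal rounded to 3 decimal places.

Under each hypothesis, the probability of the observed sequence is: P(data | jar A) = (2/5)(3/4) = 3/10; P(data | jar B) = (3/8)(5/7) = 15/56; P(data | jar C) = (4/7)(3/6) = 2/7.
The prior-weighted likelihoods are 1/3 · 3/10 = 1/10, 1/3 · 15/56 = 5/56, 1/3 · 2/7 = 2/21; these sum to 239/840.
Normalising, the posterior is P(jar A | data) = 84/239, P(jar B | data) = 75/239, P(jar C | data) = 80/239.
Averaging over the posterior, P(black next | data) = (1/3)(84/239) + (1/3)(75/239) + (3/5)(80/239) = 101/239.

0.423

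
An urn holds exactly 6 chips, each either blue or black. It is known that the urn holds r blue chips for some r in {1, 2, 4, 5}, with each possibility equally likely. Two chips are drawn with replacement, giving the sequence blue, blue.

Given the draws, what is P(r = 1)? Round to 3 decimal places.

0.022

Under each hypothesis, the probability of the observed sequence is: P(data | r = 1) = (1/6)(1/6) = 1/36; P(data | r = 2) = (2/6)(2/6) = 1/9; P(data | r = 4) = (4/6)(4/6) = 4/9; P(data | r = 5) = (5/6)(5/6) = 25/36.
Multiplying each by its prior: 1/4 · 1/36 = 1/144, 1/4 · 1/9 = 1/36, 1/4 · 4/9 = 1/9, 1/4 · 25/36 = 25/144; with total 23/72.
Hence P(r = 1 | data) = (1/144) / (23/72) = 1/46.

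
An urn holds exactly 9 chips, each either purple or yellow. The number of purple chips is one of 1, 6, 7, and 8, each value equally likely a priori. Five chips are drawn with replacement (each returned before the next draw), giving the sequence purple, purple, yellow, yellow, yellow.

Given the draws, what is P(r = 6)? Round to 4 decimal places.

Under each hypothesis, the probability of the observed sequence is: P(data | r = 1) = (1/9)(1/9)(8/9)(8/9)(8/9) = 0.0086708; P(data | r = 6) = (6/9)(6/9)(3/9)(3/9)(3/9) = 0.016461; P(data | r = 7) = (7/9)(7/9)(2/9)(2/9)(2/9) = 0.0066386; P(data | r = 8) = (8/9)(8/9)(1/9)(1/9)(1/9) = 0.0010838.
The prior-weighted likelihoods are 1/4 · 0.0086708 = 0.0021677, 1/4 · 0.016461 = 0.0041152, 1/4 · 0.0066386 = 0.0016596, 1/4 · 0.0010838 = 0.00027096; with total 0.0082135.
By Bayes' rule, P(r = 6 | data) = (0.0041152) / (0.0082135) = 0.50103.

0.5010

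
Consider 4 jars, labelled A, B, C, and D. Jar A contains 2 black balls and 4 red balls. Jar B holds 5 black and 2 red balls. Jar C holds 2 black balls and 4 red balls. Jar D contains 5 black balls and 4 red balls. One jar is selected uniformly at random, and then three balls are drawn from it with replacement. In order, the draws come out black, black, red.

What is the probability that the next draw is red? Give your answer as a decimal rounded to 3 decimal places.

0.467

For each hypothesis, P(data | H) works out to: P(data | jar A) = (2/6)(2/6)(4/6) = 0.074074; P(data | jar B) = (5/7)(5/7)(2/7) = 0.14577; P(data | jar C) = (2/6)(2/6)(4/6) = 0.074074; P(data | jar D) = (5/9)(5/9)(4/9) = 0.13717.
The prior-weighted likelihoods are 1/4 · 0.074074 = 0.018519, 1/4 · 0.14577 = 0.036443, 1/4 · 0.074074 = 0.018519, 1/4 · 0.13717 = 0.034294; these sum to 0.10777.
Normalising, the posterior is P(jar A | data) = 0.17183, P(jar B | data) = 0.33814, P(jar C | data) = 0.17183, P(jar D | data) = 0.3182.
So P(red next | data) = Σ P(red next | H) P(H | data) = (2/3)(0.17183) + (2/7)(0.33814) + (2/3)(0.17183) + (4/9)(0.3182) = 0.46714.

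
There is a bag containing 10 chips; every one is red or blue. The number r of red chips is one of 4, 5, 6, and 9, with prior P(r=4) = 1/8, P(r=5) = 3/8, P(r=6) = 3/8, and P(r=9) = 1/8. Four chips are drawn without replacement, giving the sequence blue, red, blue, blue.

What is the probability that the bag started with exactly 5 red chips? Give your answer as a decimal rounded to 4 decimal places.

The likelihood of the observed sequence under each hypothesis: P(data | r = 4) = (6/10)(4/9)(5/8)(4/7) = 0.095238; P(data | r = 5) = (5/10)(5/9)(4/8)(3/7) = 0.059524; P(data | r = 6) = (4/10)(6/9)(3/8)(2/7) = 0.028571; P(data | r = 9) = (1/10)(9/9)(0/8) = 0.
Weighting by the prior gives 1/8 · 0.095238 = 0.011905, 3/8 · 0.059524 = 0.022321, 3/8 · 0.028571 = 0.010714, 1/8 · 0 = 0; these sum to 0.04494.
Therefore the posterior P(r = 5 | data) = (0.022321) / (0.04494) = 0.49669.

0.4967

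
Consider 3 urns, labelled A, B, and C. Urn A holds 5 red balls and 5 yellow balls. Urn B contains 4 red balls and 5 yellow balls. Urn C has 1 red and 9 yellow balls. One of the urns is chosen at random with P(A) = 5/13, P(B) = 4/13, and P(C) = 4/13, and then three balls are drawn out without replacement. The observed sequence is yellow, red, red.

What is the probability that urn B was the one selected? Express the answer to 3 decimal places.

0.407

The likelihood of the observed sequence under each hypothesis: P(data | urn A) = (5/10)(5/9)(4/8) = 0.13889; P(data | urn B) = (5/9)(4/8)(3/7) = 0.11905; P(data | urn C) = (9/10)(1/9)(0/8) = 0.
The prior-weighted likelihoods are 5/13 · 0.13889 = 0.053419, 4/13 · 0.11905 = 0.03663, 4/13 · 0 = 0; summing to 0.090049.
By Bayes' rule, P(urn B | data) = (0.03663) / (0.090049) = 0.40678.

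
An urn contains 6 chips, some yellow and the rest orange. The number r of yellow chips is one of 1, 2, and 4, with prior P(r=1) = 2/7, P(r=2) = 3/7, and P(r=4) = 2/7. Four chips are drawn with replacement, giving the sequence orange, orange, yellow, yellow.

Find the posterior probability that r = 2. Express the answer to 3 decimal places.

For each hypothesis, P(data | H) works out to: P(data | r = 1) = (5/6)(5/6)(1/6)(1/6) = 0.01929; P(data | r = 2) = (4/6)(4/6)(2/6)(2/6) = 0.049383; P(data | r = 4) = (2/6)(2/6)(4/6)(4/6) = 0.049383.
Weighting by the prior gives 2/7 · 0.01929 = 0.0055115, 3/7 · 0.049383 = 0.021164, 2/7 · 0.049383 = 0.014109; summing to 0.040785.
So P(r = 2 | data) = (0.021164) / (0.040785) = 0.51892.

0.519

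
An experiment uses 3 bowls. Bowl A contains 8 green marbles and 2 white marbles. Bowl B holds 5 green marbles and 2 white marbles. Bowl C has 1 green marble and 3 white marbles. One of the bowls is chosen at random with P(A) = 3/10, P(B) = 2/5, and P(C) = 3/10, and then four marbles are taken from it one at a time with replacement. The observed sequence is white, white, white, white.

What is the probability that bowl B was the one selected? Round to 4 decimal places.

0.0272

Under each hypothesis, the probability of the observed sequence is: P(data | bowl A) = (2/10)(2/10)(2/10)(2/10) = 0.0016; P(data | bowl B) = (2/7)(2/7)(2/7)(2/7) = 0.0066639; P(data | bowl C) = (3/4)(3/4)(3/4)(3/4) = 0.31641.
The prior-weighted likelihoods are 3/10 · 0.0016 = 0.00048, 2/5 · 0.0066639 = 0.0026656, 3/10 · 0.31641 = 0.094922; summing to 0.098067.
By Bayes' rule, P(bowl B | data) = (0.0026656) / (0.098067) = 0.027181.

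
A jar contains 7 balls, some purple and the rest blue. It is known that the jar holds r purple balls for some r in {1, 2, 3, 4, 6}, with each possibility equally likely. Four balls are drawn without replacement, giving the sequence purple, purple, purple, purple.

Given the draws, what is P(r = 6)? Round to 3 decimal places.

The likelihood of the observed sequence under each hypothesis: P(data | r = 1) = (1/7)(0/6) = 0; P(data | r = 2) = (2/7)(1/6)(0/5) = 0; P(data | r = 3) = (3/7)(2/6)(1/5)(0/4) = 0; P(data | r = 4) = (4/7)(3/6)(2/5)(1/4) = 1/35; P(data | r = 6) = (6/7)(5/6)(4/5)(3/4) = 3/7.
Multiplying each by its prior: 1/5 · 0 = 0, 1/5 · 0 = 0, 1/5 · 0 = 0, 1/5 · 1/35 = 1/175, 1/5 · 3/7 = 3/35; with total 16/175.
Therefore the posterior P(r = 6 | data) = (3/35) / (16/175) = 15/16.

0.938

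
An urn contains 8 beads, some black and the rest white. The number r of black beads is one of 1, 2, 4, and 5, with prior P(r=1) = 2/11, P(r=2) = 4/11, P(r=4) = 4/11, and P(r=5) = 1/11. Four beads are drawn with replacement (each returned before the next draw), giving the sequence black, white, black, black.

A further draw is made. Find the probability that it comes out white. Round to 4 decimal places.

0.5040

The likelihood of the observed sequence under each hypothesis: P(data | r = 1) = (1/8)(7/8)(1/8)(1/8) = 0.001709; P(data | r = 2) = (2/8)(6/8)(2/8)(2/8) = 0.011719; P(data | r = 4) = (4/8)(4/8)(4/8)(4/8) = 0.0625; P(data | r = 5) = (5/8)(3/8)(5/8)(5/8) = 0.091553.
The prior-weighted likelihoods are 2/11 · 0.001709 = 0.00031072, 4/11 · 0.011719 = 0.0042614, 4/11 · 0.0625 = 0.022727, 1/11 · 0.091553 = 0.008323; summing to 0.035622.
Normalising, the posterior is P(r = 1 | data) = 0.0087227, P(r = 2 | data) = 0.11963, P(r = 4 | data) = 0.63801, P(r = 5 | data) = 0.23364.
The predictive probability is P(white next | data) = (7/8)(0.0087227) + (3/4)(0.11963) + (1/2)(0.63801) + (3/8)(0.23364) = 0.50397.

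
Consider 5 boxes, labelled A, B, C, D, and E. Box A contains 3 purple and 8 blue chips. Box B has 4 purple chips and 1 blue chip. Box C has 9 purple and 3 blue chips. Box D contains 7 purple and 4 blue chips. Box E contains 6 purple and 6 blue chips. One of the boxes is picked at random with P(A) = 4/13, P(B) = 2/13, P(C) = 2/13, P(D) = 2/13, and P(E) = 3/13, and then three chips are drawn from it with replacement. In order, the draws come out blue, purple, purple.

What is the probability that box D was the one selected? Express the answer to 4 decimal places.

0.2069

The likelihood of the observed sequence under each hypothesis: P(data | box A) = (8/11)(3/11)(3/11) = 0.054095; P(data | box B) = (1/5)(4/5)(4/5) = 0.128; P(data | box C) = (3/12)(9/12)(9/12) = 0.14062; P(data | box D) = (4/11)(7/11)(7/11) = 0.14726; P(data | box E) = (6/12)(6/12)(6/12) = 0.125.
Multiplying each by its prior: 4/13 · 0.054095 = 0.016645, 2/13 · 0.128 = 0.019692, 2/13 · 0.14062 = 0.021635, 2/13 · 0.14726 = 0.022655, 3/13 · 0.125 = 0.028846; summing to 0.10947.
Hence P(box D | data) = (0.022655) / (0.10947) = 0.20695.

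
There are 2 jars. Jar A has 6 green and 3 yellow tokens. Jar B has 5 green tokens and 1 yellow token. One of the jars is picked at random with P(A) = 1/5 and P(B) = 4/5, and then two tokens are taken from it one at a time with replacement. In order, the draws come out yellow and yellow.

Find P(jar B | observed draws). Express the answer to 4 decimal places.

Compute the likelihood of the observed sequence for each case: P(data | jar A) = (3/9)(3/9) = 1/9; P(data | jar B) = (1/6)(1/6) = 1/36.
Weighting by the prior gives 1/5 · 1/9 = 1/45, 4/5 · 1/36 = 1/45; these sum to 2/45.
So P(jar B | data) = (1/45) / (2/45) = 1/2.

0.5000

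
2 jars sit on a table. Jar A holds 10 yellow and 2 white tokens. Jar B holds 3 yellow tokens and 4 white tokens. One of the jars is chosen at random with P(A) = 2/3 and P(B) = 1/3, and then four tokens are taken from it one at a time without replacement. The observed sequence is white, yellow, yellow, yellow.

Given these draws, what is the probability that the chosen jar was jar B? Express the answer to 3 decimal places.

0.105

Compute the likelihood of the observed sequence for each case: P(data | jar A) = (2/12)(10/11)(9/10)(8/9) = 0.12121; P(data | jar B) = (4/7)(3/6)(2/5)(1/4) = 0.028571.
The prior-weighted likelihoods are 2/3 · 0.12121 = 0.080808, 1/3 · 0.028571 = 0.0095238; summing to 0.090332.
Therefore the posterior P(jar B | data) = (0.0095238) / (0.090332) = 0.10543.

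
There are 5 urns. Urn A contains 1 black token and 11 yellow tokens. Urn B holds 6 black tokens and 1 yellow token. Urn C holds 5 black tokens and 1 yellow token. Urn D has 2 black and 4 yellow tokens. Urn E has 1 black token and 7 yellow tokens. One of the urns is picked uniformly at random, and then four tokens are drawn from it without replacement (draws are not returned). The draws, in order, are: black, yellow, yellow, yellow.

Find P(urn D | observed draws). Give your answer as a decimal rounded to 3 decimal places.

0.390

Compute the likelihood of the observed sequence for each case: P(data | urn A) = (1/12)(11/11)(10/10)(9/9) = 1/12; P(data | urn B) = (6/7)(1/6)(0/5) = 0; P(data | urn C) = (5/6)(1/5)(0/4) = 0; P(data | urn D) = (2/6)(4/5)(3/4)(2/3) = 2/15; P(data | urn E) = (1/8)(7/7)(6/6)(5/5) = 1/8.
Weighting by the prior gives 1/5 · 1/12 = 1/60, 1/5 · 0 = 0, 1/5 · 0 = 0, 1/5 · 2/15 = 2/75, 1/5 · 1/8 = 1/40; with total 41/600.
Hence P(urn D | data) = (2/75) / (41/600) = 16/41.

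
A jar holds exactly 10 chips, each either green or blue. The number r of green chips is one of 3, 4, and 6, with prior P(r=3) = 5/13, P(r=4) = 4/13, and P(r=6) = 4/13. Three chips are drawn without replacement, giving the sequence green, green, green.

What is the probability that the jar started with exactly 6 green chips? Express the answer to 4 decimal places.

For each hypothesis, P(data | H) works out to: P(data | r = 3) = (3/10)(2/9)(1/8) = 0.0083333; P(data | r = 4) = (4/10)(3/9)(2/8) = 0.033333; P(data | r = 6) = (6/10)(5/9)(4/8) = 0.16667.
The prior-weighted likelihoods are 5/13 · 0.0083333 = 0.0032051, 4/13 · 0.033333 = 0.010256, 4/13 · 0.16667 = 0.051282; these sum to 0.064744.
So P(r = 6 | data) = (0.051282) / (0.064744) = 0.79208.

0.7921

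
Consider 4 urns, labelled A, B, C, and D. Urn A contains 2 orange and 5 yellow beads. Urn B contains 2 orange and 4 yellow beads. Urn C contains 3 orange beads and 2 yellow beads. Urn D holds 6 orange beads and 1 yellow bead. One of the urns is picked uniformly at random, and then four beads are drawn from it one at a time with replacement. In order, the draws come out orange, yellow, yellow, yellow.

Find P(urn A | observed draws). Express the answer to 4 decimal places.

0.4271

For each hypothesis, P(data | H) works out to: P(data | urn A) = (2/7)(5/7)(5/7)(5/7) = 0.10412; P(data | urn B) = (2/6)(4/6)(4/6)(4/6) = 0.098765; P(data | urn C) = (3/5)(2/5)(2/5)(2/5) = 0.0384; P(data | urn D) = (6/7)(1/7)(1/7)(1/7) = 0.002499.
The prior-weighted likelihoods are 1/4 · 0.10412 = 0.026031, 1/4 · 0.098765 = 0.024691, 1/4 · 0.0384 = 0.0096, 1/4 · 0.002499 = 0.00062474; summing to 0.060947.
Therefore the posterior P(urn A | data) = (0.026031) / (0.060947) = 0.42711.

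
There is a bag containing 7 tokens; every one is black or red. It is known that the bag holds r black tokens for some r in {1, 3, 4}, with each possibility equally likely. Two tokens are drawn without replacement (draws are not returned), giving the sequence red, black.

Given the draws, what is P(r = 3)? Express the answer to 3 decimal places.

0.400

Compute the likelihood of the observed sequence for each case: P(data | r = 1) = (6/7)(1/6) = 1/7; P(data | r = 3) = (4/7)(3/6) = 2/7; P(data | r = 4) = (3/7)(4/6) = 2/7.
The prior-weighted likelihoods are 1/3 · 1/7 = 1/21, 1/3 · 2/7 = 2/21, 1/3 · 2/7 = 2/21; these sum to 5/21.
By Bayes' rule, P(r = 3 | data) = (2/21) / (5/21) = 2/5.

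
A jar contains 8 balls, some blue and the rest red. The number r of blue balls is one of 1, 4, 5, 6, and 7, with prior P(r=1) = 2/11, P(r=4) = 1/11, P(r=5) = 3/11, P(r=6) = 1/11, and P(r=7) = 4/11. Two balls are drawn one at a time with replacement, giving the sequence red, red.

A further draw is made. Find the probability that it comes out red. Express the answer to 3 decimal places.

0.707

For each hypothesis, P(data | H) works out to: P(data | r = 1) = (7/8)(7/8) = 49/64; P(data | r = 4) = (4/8)(4/8) = 1/4; P(data | r = 5) = (3/8)(3/8) = 9/64; P(data | r = 6) = (2/8)(2/8) = 1/16; P(data | r = 7) = (1/8)(1/8) = 1/64.
The prior-weighted likelihoods are 2/11 · 49/64 = 49/352, 1/11 · 1/4 = 1/44, 3/11 · 9/64 = 27/704, 1/11 · 1/16 = 1/176, 4/11 · 1/64 = 1/176; with total 149/704.
Dividing through by the total gives posterior P(r = 1 | data) = 0.65772, P(r = 4 | data) = 0.10738, P(r = 5 | data) = 0.18121, P(r = 6 | data) = 0.026846, P(r = 7 | data) = 0.026846.
So P(red next | data) = Σ P(red next | H) P(H | data) = (7/8)(0.65772) + (1/2)(0.10738) + (3/8)(0.18121) + (1/4)(0.026846) + (1/8)(0.026846) = 0.70721.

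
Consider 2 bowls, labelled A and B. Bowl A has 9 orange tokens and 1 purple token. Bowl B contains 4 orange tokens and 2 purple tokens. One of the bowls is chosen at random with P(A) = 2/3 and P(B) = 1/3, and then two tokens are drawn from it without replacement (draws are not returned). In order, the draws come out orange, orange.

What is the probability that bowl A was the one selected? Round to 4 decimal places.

0.8000

Compute the likelihood of the observed sequence for each case: P(data | bowl A) = (9/10)(8/9) = 4/5; P(data | bowl B) = (4/6)(3/5) = 2/5.
The prior-weighted likelihoods are 2/3 · 4/5 = 8/15, 1/3 · 2/5 = 2/15; summing to 2/3.
Therefore the posterior P(bowl A | data) = (8/15) / (2/3) = 4/5.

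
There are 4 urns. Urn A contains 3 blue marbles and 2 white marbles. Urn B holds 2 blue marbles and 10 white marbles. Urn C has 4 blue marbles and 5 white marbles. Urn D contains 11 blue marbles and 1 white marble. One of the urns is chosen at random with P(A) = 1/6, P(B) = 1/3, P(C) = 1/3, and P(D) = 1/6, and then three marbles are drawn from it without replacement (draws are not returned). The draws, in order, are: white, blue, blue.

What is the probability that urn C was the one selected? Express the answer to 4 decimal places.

Under each hypothesis, the probability of the observed sequence is: P(data | urn A) = (2/5)(3/4)(2/3) = 0.2; P(data | urn B) = (10/12)(2/11)(1/10) = 0.015152; P(data | urn C) = (5/9)(4/8)(3/7) = 0.11905; P(data | urn D) = (1/12)(11/11)(10/10) = 0.083333.
Weighting by the prior gives 1/6 · 0.2 = 0.033333, 1/3 · 0.015152 = 0.0050505, 1/3 · 0.11905 = 0.039683, 1/6 · 0.083333 = 0.013889; summing to 0.091955.
Therefore the posterior P(urn C | data) = (0.039683) / (0.091955) = 0.43154.

0.4315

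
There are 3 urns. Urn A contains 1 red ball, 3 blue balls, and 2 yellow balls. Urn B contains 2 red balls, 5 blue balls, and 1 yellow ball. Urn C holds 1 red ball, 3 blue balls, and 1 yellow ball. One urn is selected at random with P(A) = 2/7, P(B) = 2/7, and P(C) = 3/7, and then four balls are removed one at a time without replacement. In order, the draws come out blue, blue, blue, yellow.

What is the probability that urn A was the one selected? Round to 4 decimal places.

The likelihood of the observed sequence under each hypothesis: P(data | urn A) = (3/6)(2/5)(1/4)(2/3) = 0.033333; P(data | urn B) = (5/8)(4/7)(3/6)(1/5) = 0.035714; P(data | urn C) = (3/5)(2/4)(1/3)(1/2) = 0.05.
Multiplying each by its prior: 2/7 · 0.033333 = 0.0095238, 2/7 · 0.035714 = 0.010204, 3/7 · 0.05 = 0.021429; summing to 0.041156.
Hence P(urn A | data) = (0.0095238) / (0.041156) = 0.2314.

0.2314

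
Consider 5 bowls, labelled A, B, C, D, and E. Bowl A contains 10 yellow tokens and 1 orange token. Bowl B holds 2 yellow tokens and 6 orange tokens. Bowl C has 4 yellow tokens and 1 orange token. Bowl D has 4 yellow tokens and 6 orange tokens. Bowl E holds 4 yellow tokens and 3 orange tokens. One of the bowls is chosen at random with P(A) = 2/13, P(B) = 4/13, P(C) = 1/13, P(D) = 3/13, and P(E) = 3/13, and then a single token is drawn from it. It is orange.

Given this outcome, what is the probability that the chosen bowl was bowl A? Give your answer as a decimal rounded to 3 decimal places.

0.028

For each hypothesis, P(data | H) works out to: P(data | bowl A) = (1/11) = 0.090909; P(data | bowl B) = (6/8) = 0.75; P(data | bowl C) = (1/5) = 0.2; P(data | bowl D) = (6/10) = 0.6; P(data | bowl E) = (3/7) = 0.42857.
Weighting by the prior gives 2/13 · 0.090909 = 0.013986, 4/13 · 0.75 = 0.23077, 1/13 · 0.2 = 0.015385, 3/13 · 0.6 = 0.13846, 3/13 · 0.42857 = 0.098901; these sum to 0.4975.
By Bayes' rule, P(bowl A | data) = (0.013986) / (0.4975) = 0.028112.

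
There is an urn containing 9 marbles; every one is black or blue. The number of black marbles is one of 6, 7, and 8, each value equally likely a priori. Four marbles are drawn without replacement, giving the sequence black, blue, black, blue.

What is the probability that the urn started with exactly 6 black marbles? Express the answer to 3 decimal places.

The likelihood of the observed sequence under each hypothesis: P(data | r = 6) = (6/9)(3/8)(5/7)(2/6) = 5/84; P(data | r = 7) = (7/9)(2/8)(6/7)(1/6) = 1/36; P(data | r = 8) = (8/9)(1/8)(7/7)(0/6) = 0.
Multiplying each by its prior: 1/3 · 5/84 = 5/252, 1/3 · 1/36 = 1/108, 1/3 · 0 = 0; these sum to 11/378.
Therefore the posterior P(r = 6 | data) = (5/252) / (11/378) = 15/22.

0.682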